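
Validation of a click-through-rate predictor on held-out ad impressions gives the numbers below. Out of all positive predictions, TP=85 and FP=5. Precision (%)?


Precision = TP/(TP+FP)
= 85/(85+5)
= 85/90 = 94.44%

94.44%


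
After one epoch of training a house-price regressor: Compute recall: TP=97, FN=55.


Recall = TP/(TP+FN)
= 97/(97+55)
= 97/152 = 63.82%

63.82%


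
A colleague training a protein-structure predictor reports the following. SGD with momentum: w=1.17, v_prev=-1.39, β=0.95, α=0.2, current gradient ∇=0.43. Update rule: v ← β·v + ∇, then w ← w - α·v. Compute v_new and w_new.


v_new = 0.95·-1.39 + 0.43 = -1.3205 + 0.43 = -0.8905
w_new = 1.17 - 0.2·-0.8905 = 1.17 + 0.1781 = 1.3481

v_new=-0.8905, w_new=1.3481


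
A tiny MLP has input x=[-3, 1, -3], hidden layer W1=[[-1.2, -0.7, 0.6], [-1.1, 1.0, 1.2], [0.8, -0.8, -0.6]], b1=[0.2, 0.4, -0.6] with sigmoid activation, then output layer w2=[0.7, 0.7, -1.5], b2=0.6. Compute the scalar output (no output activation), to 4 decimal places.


z1[0] = (-1.2)·(-3) + (-0.7)·(1) + (0.6)·(-3) + 0.2 = 1.3
z1[1] = (-1.1)·(-3) + (1.0)·(1) + (1.2)·(-3) + 0.4 = 1.1
z1[2] = (0.8)·(-3) + (-0.8)·(1) + (-0.6)·(-3) - 0.6 = -2.0
h = sigmoid(z1) = [0.7858, 0.7503, 0.1192]
output = (0.7)·(0.7858) + (0.7)·(0.7503) + (-1.5)·(0.1192) + 0.6 = 1.4965

1.4965


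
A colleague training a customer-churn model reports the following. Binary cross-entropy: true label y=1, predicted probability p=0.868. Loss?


BCE = -[y·ln(p) + (1-y)·ln(1-p)]
= -1·ln(0.868) - 0
= -ln(0.868) = 0.1416

0.1416


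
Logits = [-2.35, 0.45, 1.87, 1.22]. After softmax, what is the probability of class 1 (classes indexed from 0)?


Exponentials: e^-2.35=0.0954, e^0.45=1.5683, e^1.87=6.4883, e^1.22=3.3872
Sum = 11.5392
Softmax = [0.0083, 0.1359, 0.5623, 0.2935]
p[1] = 1.5683/11.5392 = 0.1359

0.1359


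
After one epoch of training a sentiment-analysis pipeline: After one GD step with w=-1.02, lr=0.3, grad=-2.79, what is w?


w_new = w - α·∇
= -1.02 - 0.3·-2.79
= -1.02 + 0.837
= -0.183

-0.183


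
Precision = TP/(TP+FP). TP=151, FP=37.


Precision = TP/(TP+FP)
= 151/(151+37)
= 151/188 = 80.32%

80.32%


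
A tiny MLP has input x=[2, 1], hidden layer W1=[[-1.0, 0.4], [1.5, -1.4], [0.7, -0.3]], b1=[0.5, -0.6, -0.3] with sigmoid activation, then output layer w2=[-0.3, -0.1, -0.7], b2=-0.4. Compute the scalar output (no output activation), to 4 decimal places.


z1[0] = (-1.0)·(2) + (0.4)·(1) + 0.5 = -1.1
z1[1] = (1.5)·(2) + (-1.4)·(1) - 0.6 = 1.0
z1[2] = (0.7)·(2) + (-0.3)·(1) - 0.3 = 0.8
h = sigmoid(z1) = [0.2497, 0.7311, 0.69]
output = (-0.3)·(0.2497) + (-0.1)·(0.7311) + (-0.7)·(0.69) - 0.4 = -1.031

-1.031


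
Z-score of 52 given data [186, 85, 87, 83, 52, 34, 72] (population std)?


μ = 85.5714, σ = 44.8262
z = (52 - 85.5714)/44.8262 = -0.7489

-0.7489


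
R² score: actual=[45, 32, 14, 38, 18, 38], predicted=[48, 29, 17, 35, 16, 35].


ȳ = 30.8333
SS_res = Σ(y-ŷ)² = 49
SS_tot = Σ(y-ȳ)² = 752.83
R² = 1 - SS_res/SS_tot = 1 - 0.0651 = 0.9349

0.9349


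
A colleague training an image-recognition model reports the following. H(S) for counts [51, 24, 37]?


Probabilities: [51/112, 24/112, 37/112] ≈ [0.4554, 0.2143, 0.3304]
H = -((51/112)·log₂(51/112) + (24/112)·log₂(24/112) + (37/112)·log₂(37/112))
  = 1.5209 bits

1.5209 bits


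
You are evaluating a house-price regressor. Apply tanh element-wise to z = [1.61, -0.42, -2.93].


tanh(1.61) = 0.9232
tanh(-0.42) = -0.3969
tanh(-2.93) = -0.9943
result = [0.9232, -0.3969, -0.9943]

[0.9232, -0.3969, -0.9943]


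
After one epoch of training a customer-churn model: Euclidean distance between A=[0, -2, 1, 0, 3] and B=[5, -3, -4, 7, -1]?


d = √((0-5)² + (-2+ 3)² + (1+ 4)² + (0-7)² + (3+ 1)²)
  = √(25 + 1 + 25 + 49 + 16)
  = √116 = 10.7703

10.7703


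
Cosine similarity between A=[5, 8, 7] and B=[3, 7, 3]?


A·B = 5·3 + 8·7 + 7·3 = 92
‖A‖ = √138 = 11.7473, ‖B‖ = √67 = 8.1854
cos = 92/(√138·√67) = 92/√9246 = 0.9568

0.9568


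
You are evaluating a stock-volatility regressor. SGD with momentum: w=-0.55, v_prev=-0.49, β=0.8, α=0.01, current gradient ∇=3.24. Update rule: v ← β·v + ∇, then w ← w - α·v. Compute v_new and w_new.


v_new = 0.8·-0.49 + 3.24 = -0.392 + 3.24 = 2.848
w_new = -0.55 - 0.01·2.848 = -0.55 - 0.02848 = -0.57848

v_new=2.848, w_new=-0.57848


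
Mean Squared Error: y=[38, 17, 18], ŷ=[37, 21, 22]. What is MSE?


Squared errors: (38-37)²=1, (17-21)²=16, (18-22)²=16
Sum = 33
MSE = 33/3 = 11

11


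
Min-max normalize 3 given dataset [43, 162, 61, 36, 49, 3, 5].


min=3, max=162
(3-3)/(162-3) = 0/159 = 0.0

0.0


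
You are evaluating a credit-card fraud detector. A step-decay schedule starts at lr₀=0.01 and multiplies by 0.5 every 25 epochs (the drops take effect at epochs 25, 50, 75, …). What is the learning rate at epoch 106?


n_drops = ⌊106/25⌋ = 4
lr = 0.01·0.5^4 = 0.01·0.0625 = 0.000625

0.000625


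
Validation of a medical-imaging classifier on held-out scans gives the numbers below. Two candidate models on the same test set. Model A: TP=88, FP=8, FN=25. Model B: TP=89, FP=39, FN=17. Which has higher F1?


Model A: P=88/96=0.9167, R=88/113=0.7788, F1=2PR/(P+R)=2TP/(2TP+FP+FN)=176/209=0.8421
Model B: P=89/128=0.6953, R=89/106=0.8396, F1=2PR/(P+R)=2TP/(2TP+FP+FN)=178/234=0.7607
0.8421 > 0.7607 → Model A

Model A


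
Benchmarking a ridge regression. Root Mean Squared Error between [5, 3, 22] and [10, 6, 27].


MSE = 59/3 = 19.6667
RMSE = √(59/3) = 4.4347

4.4347


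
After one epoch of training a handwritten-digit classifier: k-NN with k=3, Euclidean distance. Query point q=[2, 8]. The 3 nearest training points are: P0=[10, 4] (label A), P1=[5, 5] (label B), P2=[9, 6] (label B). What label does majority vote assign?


d(q,P0) = 8.9443  (label A)
d(q,P1) = 4.2426  (label B)
d(q,P2) = 7.2801  (label B)
Votes: A=1, B=2
Majority → B

B


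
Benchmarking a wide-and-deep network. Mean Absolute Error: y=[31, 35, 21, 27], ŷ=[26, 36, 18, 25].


Absolute errors: |31-26|=5, |35-36|=1, |21-18|=3, |27-25|=2
Sum = 11
MAE = 11/4 = 11/4

11/4


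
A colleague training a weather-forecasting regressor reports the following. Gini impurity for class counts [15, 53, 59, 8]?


Probabilities: [15/135, 53/135, 59/135, 8/135] ≈ [0.1111, 0.3926, 0.437, 0.0593]
Σpᵢ² = (225 + 2809 + 3481 + 64)/135² = 6579/18225
Gini = 1 - Σpᵢ² = 1 - 6579/18225 = 0.639

0.639


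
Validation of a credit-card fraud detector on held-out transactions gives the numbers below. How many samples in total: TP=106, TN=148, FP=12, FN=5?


Total = TP + TN + FP + FN
= 106 + 148 + 12 + 5
= 271
(Predicted positive: 118, predicted negative: 153)

271


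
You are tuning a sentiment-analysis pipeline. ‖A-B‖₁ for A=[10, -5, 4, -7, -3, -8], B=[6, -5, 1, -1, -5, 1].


d = |10-6| + |-5+ 5| + |4-1| + |-7+ 1| + |-3+ 5| + |-8-1|
  = 4 + 0 + 3 + 6 + 2 + 9
  = 24

24


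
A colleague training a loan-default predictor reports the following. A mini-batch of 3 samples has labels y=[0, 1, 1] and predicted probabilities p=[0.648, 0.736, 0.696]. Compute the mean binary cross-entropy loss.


L[0] = -ln(1-0.648) = -ln(0.352) = 1.0441
L[1] = -ln(0.736) = 0.3065
L[2] = -ln(0.696) = 0.3624
mean = (1.0441 + 0.3065 + 0.3624)/3 = 0.571

0.571


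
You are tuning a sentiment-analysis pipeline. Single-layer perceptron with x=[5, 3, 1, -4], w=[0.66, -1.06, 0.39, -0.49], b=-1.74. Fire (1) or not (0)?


z = (5)·(0.66) + (3)·(-1.06) + (1)·(0.39) + (-4)·(-0.49) - 1.74
  = 0.73
step(z) = 1 (z≥0)

1


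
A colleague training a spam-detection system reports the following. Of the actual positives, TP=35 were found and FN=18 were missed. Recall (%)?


Recall = TP/(TP+FN)
= 35/(35+18)
= 35/53 = 66.04%

66.04%


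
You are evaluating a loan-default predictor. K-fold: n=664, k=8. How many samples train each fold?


Fold size = 664/8 = 83
Training per fold = 664 - 83 = 581

581


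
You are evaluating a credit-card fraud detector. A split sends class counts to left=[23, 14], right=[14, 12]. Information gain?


Parent = [37, 26], H_parent = 0.9779
H_left = 0.9569 (n=37), H_right = 0.9957 (n=26)
H_children = (37/63)·0.9569 + (26/63)·0.9957 = 0.9729
IG = 0.9779 - 0.9729 = 0.005

0.005


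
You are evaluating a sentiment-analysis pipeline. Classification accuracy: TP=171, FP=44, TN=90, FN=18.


Accuracy = (TP+TN)/(TP+TN+FP+FN)
= (171+90)/(323)
= 261/323 = 80.8%

80.8%


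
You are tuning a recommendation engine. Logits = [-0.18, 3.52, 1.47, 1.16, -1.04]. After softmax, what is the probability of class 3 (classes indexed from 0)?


Exponentials: e^-0.18=0.8353, e^3.52=33.7844, e^1.47=4.3492, e^1.16=3.1899, e^-1.04=0.3535
Sum = 42.5123
Softmax = [0.0196, 0.7947, 0.1023, 0.075, 0.0083]
p[3] = 3.1899/42.5123 = 0.075

0.075


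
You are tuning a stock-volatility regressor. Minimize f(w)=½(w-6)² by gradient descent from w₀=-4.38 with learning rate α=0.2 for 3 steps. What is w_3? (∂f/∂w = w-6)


step 1: grad = -4.38-6 = -10.38; w = -4.38 - 0.2·(-10.38) = -2.304
step 2: grad = -2.304-6 = -8.304; w = -2.304 - 0.2·(-8.304) = -0.6432
step 3: grad = -0.6432-6 = -6.6432; w = -0.6432 - 0.2·(-6.6432) = 0.68544

0.68544


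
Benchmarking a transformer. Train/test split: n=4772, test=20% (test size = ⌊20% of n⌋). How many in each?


Test = ⌊4772·20/100⌋ = 954
Train = 4772 - 954 = 3818

Train: 3818, Test: 954


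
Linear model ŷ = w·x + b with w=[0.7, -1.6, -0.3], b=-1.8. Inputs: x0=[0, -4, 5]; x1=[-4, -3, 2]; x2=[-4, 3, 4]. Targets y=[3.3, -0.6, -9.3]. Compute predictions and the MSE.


ŷ0 = (0.7)·(0) + (-1.6)·(-4) + (-0.3)·(5) - 1.8 = 3.1
ŷ1 = (0.7)·(-4) + (-1.6)·(-3) + (-0.3)·(2) - 1.8 = -0.4
ŷ2 = (0.7)·(-4) + (-1.6)·(3) + (-0.3)·(4) - 1.8 = -10.6
errors² = [0.04, 0.04, 1.69]
MSE = 1.7700/3 = 0.59

0.59


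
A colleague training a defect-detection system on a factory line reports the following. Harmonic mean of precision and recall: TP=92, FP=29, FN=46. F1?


Precision = 92/121 = 0.7603
Recall = 92/138 = 0.6667
F1 = 2·P·R/(P+R) = 2·TP/(2·TP+FP+FN) = 184/(184+29+46) = 184/259 = 0.7104

0.7104


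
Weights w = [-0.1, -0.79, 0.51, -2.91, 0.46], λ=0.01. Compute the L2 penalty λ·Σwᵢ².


‖w‖₂² = (-0.1)² + (-0.79)² + (0.51)² + (-2.91)² + (0.46)²
     = 0.01 + 0.6241 + 0.2601 + 8.4681 + 0.2116
     = 9.5739
λ·‖w‖₂² = 0.01·9.5739 = 0.095739

0.095739


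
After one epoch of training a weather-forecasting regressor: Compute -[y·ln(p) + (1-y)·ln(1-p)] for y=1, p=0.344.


BCE = -[y·ln(p) + (1-y)·ln(1-p)]
= -1·ln(0.344) - 0
= -ln(0.344) = 1.0671

1.0671


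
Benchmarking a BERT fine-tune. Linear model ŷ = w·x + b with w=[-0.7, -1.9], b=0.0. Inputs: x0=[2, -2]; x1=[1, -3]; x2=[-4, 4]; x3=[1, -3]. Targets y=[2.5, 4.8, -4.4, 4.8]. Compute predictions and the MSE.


ŷ0 = (-0.7)·(2) + (-1.9)·(-2) + 0.0 = 2.4
ŷ1 = (-0.7)·(1) + (-1.9)·(-3) + 0.0 = 5.0
ŷ2 = (-0.7)·(-4) + (-1.9)·(4) + 0.0 = -4.8
ŷ3 = (-0.7)·(1) + (-1.9)·(-3) + 0.0 = 5.0
errors² = [0.01, 0.04, 0.16, 0.04]
MSE = 0.2500/4 = 0.0625

0.0625


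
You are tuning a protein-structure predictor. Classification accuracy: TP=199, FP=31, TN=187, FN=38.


Accuracy = (TP+TN)/(TP+TN+FP+FN)
= (199+187)/(455)
= 386/455 = 84.84%

84.84%


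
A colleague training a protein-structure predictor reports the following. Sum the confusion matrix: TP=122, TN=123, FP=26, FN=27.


Total = TP + TN + FP + FN
= 122 + 123 + 26 + 27
= 298
(Predicted positive: 148, predicted negative: 150)

298


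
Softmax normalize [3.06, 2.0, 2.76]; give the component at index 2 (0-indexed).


Exponentials: e^3.06=21.3276, e^2.0=7.3891, e^2.76=15.7998
Sum = 44.5165
Softmax = [0.4791, 0.166, 0.3549]
p[2] = 15.7998/44.5165 = 0.3549

0.3549


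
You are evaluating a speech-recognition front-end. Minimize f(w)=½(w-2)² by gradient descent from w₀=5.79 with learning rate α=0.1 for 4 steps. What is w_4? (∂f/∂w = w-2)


step 1: grad = 5.79-2 = 3.79; w = 5.79 - 0.1·(3.79) = 5.411
step 2: grad = 5.411-2 = 3.411; w = 5.411 - 0.1·(3.411) = 5.0699
step 3: grad = 5.0699-2 = 3.0699; w = 5.0699 - 0.1·(3.0699) = 4.76291
step 4: grad = 4.76291-2 = 2.76291; w = 4.76291 - 0.1·(2.76291) = 4.486619

4.486619


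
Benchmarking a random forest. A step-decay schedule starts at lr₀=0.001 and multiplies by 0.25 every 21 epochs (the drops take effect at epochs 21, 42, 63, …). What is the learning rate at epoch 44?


n_drops = ⌊44/21⌋ = 2
lr = 0.001·0.25^2 = 0.001·0.0625 = 0.0000625

0.0000625


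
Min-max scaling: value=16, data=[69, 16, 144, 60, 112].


min=16, max=144
(16-16)/(144-16) = 0/128 = 0.0

0.0


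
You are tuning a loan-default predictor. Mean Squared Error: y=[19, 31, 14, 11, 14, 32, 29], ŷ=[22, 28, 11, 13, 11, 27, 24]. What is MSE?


Squared errors: (19-22)²=9, (31-28)²=9, (14-11)²=9, (11-13)²=4, (14-11)²=9, (32-27)²=25, (29-24)²=25
Sum = 90
MSE = 90/7 = 90/7

90/7


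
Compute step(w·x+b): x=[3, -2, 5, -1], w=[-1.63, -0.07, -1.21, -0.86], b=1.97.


z = (3)·(-1.63) + (-2)·(-0.07) + (5)·(-1.21) + (-1)·(-0.86) + 1.97
  = -7.97
step(z) = 0 (z<0)

0


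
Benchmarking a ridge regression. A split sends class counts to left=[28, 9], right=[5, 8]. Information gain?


Parent = [33, 17], H_parent = 0.9248
H_left = 0.8004 (n=37), H_right = 0.9612 (n=13)
H_children = (37/50)·0.8004 + (13/50)·0.9612 = 0.8422
IG = 0.9248 - 0.8422 = 0.0826

0.0826


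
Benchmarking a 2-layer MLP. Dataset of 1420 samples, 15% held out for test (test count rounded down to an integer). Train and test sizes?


Test = ⌊1420·15/100⌋ = 213
Train = 1420 - 213 = 1207

Train: 1207, Test: 213


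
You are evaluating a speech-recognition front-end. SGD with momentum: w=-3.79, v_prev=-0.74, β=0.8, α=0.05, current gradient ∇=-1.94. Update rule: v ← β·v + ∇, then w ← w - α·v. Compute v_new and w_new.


v_new = 0.8·-0.74 - 1.94 = -0.592 - 1.94 = -2.532
w_new = -3.79 - 0.05·-2.532 = -3.79 + 0.1266 = -3.6634

v_new=-2.532, w_new=-3.6634


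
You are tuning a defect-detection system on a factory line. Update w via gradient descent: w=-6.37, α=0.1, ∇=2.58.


w_new = w - α·∇
= -6.37 - 0.1·2.58
= -6.37 - 0.258
= -6.628

-6.628


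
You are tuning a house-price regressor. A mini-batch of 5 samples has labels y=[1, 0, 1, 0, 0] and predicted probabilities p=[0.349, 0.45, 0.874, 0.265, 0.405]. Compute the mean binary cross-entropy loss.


L[0] = -ln(0.349) = 1.0527
L[1] = -ln(1-0.45) = -ln(0.55) = 0.5978
L[2] = -ln(0.874) = 0.1347
L[3] = -ln(1-0.265) = -ln(0.735) = 0.3079
L[4] = -ln(1-0.405) = -ln(0.595) = 0.5192
mean = (1.0527 + 0.5978 + 0.1347 + 0.3079 + 0.5192)/5 = 0.5225

0.5225


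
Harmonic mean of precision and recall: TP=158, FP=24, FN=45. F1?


Precision = 158/182 = 0.8681
Recall = 158/203 = 0.7783
F1 = 2·P·R/(P+R) = 2·TP/(2·TP+FP+FN) = 316/(316+24+45) = 316/385 = 0.8208

0.8208


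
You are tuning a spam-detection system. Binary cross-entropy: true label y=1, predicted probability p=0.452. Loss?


BCE = -[y·ln(p) + (1-y)·ln(1-p)]
= -1·ln(0.452) - 0
= -ln(0.452) = 0.7941

0.7941


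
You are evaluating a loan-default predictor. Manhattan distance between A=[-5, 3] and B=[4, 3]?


d = |-5-4| + |3-3|
  = 9 + 0
  = 9

9


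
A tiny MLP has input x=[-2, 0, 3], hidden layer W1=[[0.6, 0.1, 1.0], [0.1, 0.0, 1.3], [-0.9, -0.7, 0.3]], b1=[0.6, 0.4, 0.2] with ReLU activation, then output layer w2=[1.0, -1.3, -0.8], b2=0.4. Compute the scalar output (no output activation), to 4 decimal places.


z1[0] = (0.6)·(-2) + (0.1)·(0) + (1.0)·(3) + 0.6 = 2.4
z1[1] = (0.1)·(-2) + (0.0)·(0) + (1.3)·(3) + 0.4 = 4.1
z1[2] = (-0.9)·(-2) + (-0.7)·(0) + (0.3)·(3) + 0.2 = 2.9
h = ReLU(z1) = [2.4, 4.1, 2.9]
output = (1.0)·(2.4) + (-1.3)·(4.1) + (-0.8)·(2.9) + 0.4 = -4.85

-4.85


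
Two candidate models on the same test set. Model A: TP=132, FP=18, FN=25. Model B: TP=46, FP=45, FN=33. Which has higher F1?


Model A: P=132/150=0.88, R=132/157=0.8408, F1=2PR/(P+R)=2TP/(2TP+FP+FN)=264/307=0.8599
Model B: P=46/91=0.5055, R=46/79=0.5823, F1=2PR/(P+R)=2TP/(2TP+FP+FN)=92/170=0.5412
0.8599 > 0.5412 → Model A

Model A


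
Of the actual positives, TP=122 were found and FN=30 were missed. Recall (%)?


Recall = TP/(TP+FN)
= 122/(122+30)
= 122/152 = 80.26%

80.26%


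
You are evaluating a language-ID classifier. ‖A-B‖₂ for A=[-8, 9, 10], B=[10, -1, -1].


d = √((-8-10)² + (9+ 1)² + (10+ 1)²)
  = √(324 + 100 + 121)
  = √545 = 23.3452

23.3452


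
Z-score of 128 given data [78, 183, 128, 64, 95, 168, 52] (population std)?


μ = 109.7143, σ = 47.4273
z = (128 - 109.7143)/47.4273 = 0.3856

0.3856


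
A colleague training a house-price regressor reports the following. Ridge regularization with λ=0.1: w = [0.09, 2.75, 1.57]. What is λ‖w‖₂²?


‖w‖₂² = (0.09)² + (2.75)² + (1.57)²
     = 0.0081 + 7.5625 + 2.4649
     = 10.0355
λ·‖w‖₂² = 0.1·10.0355 = 1.00355

1.00355


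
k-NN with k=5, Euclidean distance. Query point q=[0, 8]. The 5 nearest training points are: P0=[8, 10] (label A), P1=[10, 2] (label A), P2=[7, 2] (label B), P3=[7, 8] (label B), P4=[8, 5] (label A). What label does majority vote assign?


d(q,P0) = 8.2462  (label A)
d(q,P1) = 11.6619  (label A)
d(q,P2) = 9.2195  (label B)
d(q,P3) = 7.0  (label B)
d(q,P4) = 8.544  (label A)
Votes: A=3, B=2
Majority → A

A


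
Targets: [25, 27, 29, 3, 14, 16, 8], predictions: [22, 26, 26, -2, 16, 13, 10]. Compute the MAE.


Absolute errors: |25-22|=3, |27-26|=1, |29-26|=3, |3+ 2|=5, |14-16|=2, |16-13|=3, |8-10|=2
Sum = 19
MAE = 19/7 = 19/7

19/7


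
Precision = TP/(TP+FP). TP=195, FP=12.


Precision = TP/(TP+FP)
= 195/(195+12)
= 195/207 = 94.2%

94.2%


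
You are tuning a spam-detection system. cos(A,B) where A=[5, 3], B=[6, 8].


A·B = 5·6 + 3·8 = 54
‖A‖ = √34 = 5.831, ‖B‖ = √100 = 10
cos = 54/(√34·√100) = 54/√3400 = 0.9261

0.9261


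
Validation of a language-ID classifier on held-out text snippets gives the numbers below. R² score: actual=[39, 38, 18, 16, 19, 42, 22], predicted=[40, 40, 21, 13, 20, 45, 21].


ȳ = 27.7143
SS_res = Σ(y-ŷ)² = 34
SS_tot = Σ(y-ȳ)² = 777.43
R² = 1 - SS_res/SS_tot = 1 - 0.0437 = 0.9563

0.9563


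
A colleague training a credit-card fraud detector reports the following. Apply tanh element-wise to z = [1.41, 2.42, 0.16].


tanh(1.41) = 0.8875
tanh(2.42) = 0.9843
tanh(0.16) = 0.1586
result = [0.8875, 0.9843, 0.1586]

[0.8875, 0.9843, 0.1586]


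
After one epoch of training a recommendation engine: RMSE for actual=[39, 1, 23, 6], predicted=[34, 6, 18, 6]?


MSE = 75/4 = 18.75
RMSE = √(75/4) = 4.3301

4.3301


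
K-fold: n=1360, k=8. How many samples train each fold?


Fold size = 1360/8 = 170
Training per fold = 1360 - 170 = 1190

1190


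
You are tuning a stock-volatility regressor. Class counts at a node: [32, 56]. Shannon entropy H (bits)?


Probabilities: [32/88, 56/88] ≈ [0.3636, 0.6364]
H = -((32/88)·log₂(32/88) + (56/88)·log₂(56/88))
  = 0.9457 bits

0.9457 bits


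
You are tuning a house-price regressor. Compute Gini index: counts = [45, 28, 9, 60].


Probabilities: [45/142, 28/142, 9/142, 60/142] ≈ [0.3169, 0.1972, 0.0634, 0.4225]
Σpᵢ² = (2025 + 784 + 81 + 3600)/142² = 6490/20164
Gini = 1 - Σpᵢ² = 1 - 6490/20164 = 0.6781

0.6781


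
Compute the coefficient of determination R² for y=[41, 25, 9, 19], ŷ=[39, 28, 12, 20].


ȳ = 23.5
SS_res = Σ(y-ŷ)² = 23
SS_tot = Σ(y-ȳ)² = 539
R² = 1 - SS_res/SS_tot = 1 - 0.0427 = 0.9573

0.9573


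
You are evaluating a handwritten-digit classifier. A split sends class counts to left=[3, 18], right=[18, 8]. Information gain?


Parent = [21, 26], H_parent = 0.9918
H_left = 0.5917 (n=21), H_right = 0.8905 (n=26)
H_children = (21/47)·0.5917 + (26/47)·0.8905 = 0.757
IG = 0.9918 - 0.757 = 0.2348

0.2348


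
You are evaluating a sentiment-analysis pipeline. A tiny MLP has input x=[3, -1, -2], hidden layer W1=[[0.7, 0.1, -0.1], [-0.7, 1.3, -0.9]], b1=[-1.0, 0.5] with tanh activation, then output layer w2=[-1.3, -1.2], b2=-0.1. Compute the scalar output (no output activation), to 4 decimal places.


z1[0] = (0.7)·(3) + (0.1)·(-1) + (-0.1)·(-2) - 1.0 = 1.2
z1[1] = (-0.7)·(3) + (1.3)·(-1) + (-0.9)·(-2) + 0.5 = -1.1
h = tanh(z1) = [0.8337, -0.8005]
output = (-1.3)·(0.8337) + (-1.2)·(-0.8005) - 0.1 = -0.2232

-0.2232


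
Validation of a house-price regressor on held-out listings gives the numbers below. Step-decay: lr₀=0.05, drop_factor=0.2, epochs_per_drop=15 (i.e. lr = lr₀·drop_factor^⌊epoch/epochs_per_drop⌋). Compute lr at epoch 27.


n_drops = ⌊27/15⌋ = 1
lr = 0.05·0.2^1 = 0.05·0.2 = 0.01

0.01


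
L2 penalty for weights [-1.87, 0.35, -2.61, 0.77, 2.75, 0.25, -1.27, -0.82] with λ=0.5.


‖w‖₂² = (-1.87)² + (0.35)² + (-2.61)² + (0.77)² + (2.75)² + (0.25)² + (-1.27)² + (-0.82)²
     = 3.4969 + 0.1225 + 6.8121 + 0.5929 + 7.5625 + 0.0625 + 1.6129 + 0.6724
     = 20.9347
λ·‖w‖₂² = 0.5·20.9347 = 10.46735

10.46735


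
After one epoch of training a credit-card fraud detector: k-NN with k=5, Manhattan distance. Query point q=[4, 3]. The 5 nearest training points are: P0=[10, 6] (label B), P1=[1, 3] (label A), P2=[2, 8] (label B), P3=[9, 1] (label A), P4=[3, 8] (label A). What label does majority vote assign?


d(q,P0) = 9  (label B)
d(q,P1) = 3  (label A)
d(q,P2) = 7  (label B)
d(q,P3) = 7  (label A)
d(q,P4) = 6  (label A)
Votes: A=3, B=2
Majority → A

A


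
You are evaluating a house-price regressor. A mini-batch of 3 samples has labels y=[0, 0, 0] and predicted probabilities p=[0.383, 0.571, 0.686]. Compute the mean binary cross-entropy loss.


L[0] = -ln(1-0.383) = -ln(0.617) = 0.4829
L[1] = -ln(1-0.571) = -ln(0.429) = 0.8463
L[2] = -ln(1-0.686) = -ln(0.314) = 1.1584
mean = (0.4829 + 0.8463 + 1.1584)/3 = 0.8292

0.8292


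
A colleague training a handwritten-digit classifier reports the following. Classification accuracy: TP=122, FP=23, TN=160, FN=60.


Accuracy = (TP+TN)/(TP+TN+FP+FN)
= (122+160)/(365)
= 282/365 = 77.26%

77.26%


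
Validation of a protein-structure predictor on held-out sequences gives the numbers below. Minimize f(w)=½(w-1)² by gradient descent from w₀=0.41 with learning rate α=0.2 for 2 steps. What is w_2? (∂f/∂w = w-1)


step 1: grad = 0.41-1 = -0.59; w = 0.41 - 0.2·(-0.59) = 0.528
step 2: grad = 0.528-1 = -0.472; w = 0.528 - 0.2·(-0.472) = 0.6224

0.6224


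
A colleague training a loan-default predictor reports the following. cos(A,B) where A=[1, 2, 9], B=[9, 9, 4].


A·B = 1·9 + 2·9 + 9·4 = 63
‖A‖ = √86 = 9.2736, ‖B‖ = √178 = 13.3417
cos = 63/(√86·√178) = 63/√15308 = 0.5092

0.5092


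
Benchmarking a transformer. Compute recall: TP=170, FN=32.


Recall = TP/(TP+FN)
= 170/(170+32)
= 170/202 = 84.16%

84.16%


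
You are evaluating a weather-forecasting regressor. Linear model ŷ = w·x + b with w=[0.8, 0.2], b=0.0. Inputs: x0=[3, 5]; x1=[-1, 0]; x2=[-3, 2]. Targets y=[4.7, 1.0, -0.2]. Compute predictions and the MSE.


ŷ0 = (0.8)·(3) + (0.2)·(5) + 0.0 = 3.4
ŷ1 = (0.8)·(-1) + (0.2)·(0) + 0.0 = -0.8
ŷ2 = (0.8)·(-3) + (0.2)·(2) + 0.0 = -2.0
errors² = [1.69, 3.24, 3.24]
MSE = 8.1700/3 = 2.7233

2.7233


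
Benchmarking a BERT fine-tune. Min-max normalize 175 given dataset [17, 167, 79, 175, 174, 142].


min=17, max=175
(175-17)/(175-17) = 158/158 = 1.0

1.0


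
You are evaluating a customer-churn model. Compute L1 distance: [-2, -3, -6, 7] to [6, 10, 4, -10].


d = |-2-6| + |-3-10| + |-6-4| + |7+ 10|
  = 8 + 13 + 10 + 17
  = 48

48


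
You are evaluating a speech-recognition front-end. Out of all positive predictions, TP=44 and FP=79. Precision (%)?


Precision = TP/(TP+FP)
= 44/(44+79)
= 44/123 = 35.77%

35.77%


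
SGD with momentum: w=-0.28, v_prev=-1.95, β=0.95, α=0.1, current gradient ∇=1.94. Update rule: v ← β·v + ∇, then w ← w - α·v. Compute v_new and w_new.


v_new = 0.95·-1.95 + 1.94 = -1.8525 + 1.94 = 0.0875
w_new = -0.28 - 0.1·0.0875 = -0.28 - 0.00875 = -0.28875

v_new=0.0875, w_new=-0.28875


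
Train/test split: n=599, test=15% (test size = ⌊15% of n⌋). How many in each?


Test = ⌊599·15/100⌋ = 89
Train = 599 - 89 = 510

Train: 510, Test: 89


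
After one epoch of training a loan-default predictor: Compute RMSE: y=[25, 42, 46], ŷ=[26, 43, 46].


MSE = 2/3 = 0.6667
RMSE = √(2/3) = 0.8165

0.8165


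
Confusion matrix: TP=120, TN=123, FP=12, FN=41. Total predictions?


Total = TP + TN + FP + FN
= 120 + 123 + 12 + 41
= 296
(Predicted positive: 132, predicted negative: 164)

296


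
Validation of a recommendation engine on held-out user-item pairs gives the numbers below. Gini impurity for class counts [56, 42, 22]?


Probabilities: [56/120, 42/120, 22/120] ≈ [0.4667, 0.35, 0.1833]
Σpᵢ² = (3136 + 1764 + 484)/120² = 5384/14400
Gini = 1 - Σpᵢ² = 1 - 5384/14400 = 0.6261

0.6261


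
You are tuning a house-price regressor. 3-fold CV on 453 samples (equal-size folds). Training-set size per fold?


Fold size = 453/3 = 151
Training per fold = 453 - 151 = 302

302


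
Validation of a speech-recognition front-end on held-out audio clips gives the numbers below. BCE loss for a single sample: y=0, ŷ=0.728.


BCE = -[y·ln(p) + (1-y)·ln(1-p)]
= -0 - 1·ln(1-0.728)
= -ln(0.272) = 1.302

1.302


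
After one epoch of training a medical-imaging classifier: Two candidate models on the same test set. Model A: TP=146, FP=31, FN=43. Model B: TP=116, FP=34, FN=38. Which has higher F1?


Model A: P=146/177=0.8249, R=146/189=0.7725, F1=2PR/(P+R)=2TP/(2TP+FP+FN)=292/366=0.7978
Model B: P=116/150=0.7733, R=116/154=0.7532, F1=2PR/(P+R)=2TP/(2TP+FP+FN)=232/304=0.7632
0.7978 > 0.7632 → Model A

Model A


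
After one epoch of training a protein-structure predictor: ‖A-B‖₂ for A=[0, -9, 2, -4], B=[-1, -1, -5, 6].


d = √((0+ 1)² + (-9+ 1)² + (2+ 5)² + (-4-6)²)
  = √(1 + 64 + 49 + 100)
  = √214 = 14.6287

14.6287


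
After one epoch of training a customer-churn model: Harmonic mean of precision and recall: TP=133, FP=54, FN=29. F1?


Precision = 133/187 = 0.7112
Recall = 133/162 = 0.821
F1 = 2·P·R/(P+R) = 2·TP/(2·TP+FP+FN) = 266/(266+54+29) = 266/349 = 0.7622

0.7622


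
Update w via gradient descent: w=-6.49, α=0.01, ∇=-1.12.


w_new = w - α·∇
= -6.49 - 0.01·-1.12
= -6.49 + 0.0112
= -6.4788

-6.4788


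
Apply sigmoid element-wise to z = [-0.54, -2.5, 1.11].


σ(-0.54) = 1/(1+e^0.54) = 0.3682
σ(-2.5) = 1/(1+e^2.5) = 0.0759
σ(1.11) = 1/(1+e^-1.11) = 0.7521
result = [0.3682, 0.0759, 0.7521]

[0.3682, 0.0759, 0.7521]


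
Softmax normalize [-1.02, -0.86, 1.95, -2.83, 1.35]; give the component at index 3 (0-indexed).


Exponentials: e^-1.02=0.3606, e^-0.86=0.4232, e^1.95=7.0287, e^-2.83=0.059, e^1.35=3.8574
Sum = 11.7289
Softmax = [0.0307, 0.0361, 0.5993, 0.005, 0.3289]
p[3] = 0.059/11.7289 = 0.005

0.005


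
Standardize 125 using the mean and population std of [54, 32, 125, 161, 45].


μ = 83.4, σ = 50.4642
z = (125 - 83.4)/50.4642 = 0.8243

0.8243


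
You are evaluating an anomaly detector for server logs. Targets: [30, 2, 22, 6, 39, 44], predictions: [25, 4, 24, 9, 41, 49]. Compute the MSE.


Squared errors: (30-25)²=25, (2-4)²=4, (22-24)²=4, (6-9)²=9, (39-41)²=4, (44-49)²=25
Sum = 71
MSE = 71/6 = 71/6

71/6


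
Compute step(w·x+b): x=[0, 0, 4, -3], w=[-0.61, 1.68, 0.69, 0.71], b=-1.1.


z = (0)·(-0.61) + (0)·(1.68) + (4)·(0.69) + (-3)·(0.71) - 1.1
  = -0.47
step(z) = 0 (z<0)

0


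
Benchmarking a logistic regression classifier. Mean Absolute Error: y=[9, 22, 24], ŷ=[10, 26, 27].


Absolute errors: |9-10|=1, |22-26|=4, |24-27|=3
Sum = 8
MAE = 8/3 = 8/3

8/3


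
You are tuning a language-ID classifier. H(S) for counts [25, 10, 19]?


Probabilities: [25/54, 10/54, 19/54] ≈ [0.463, 0.1852, 0.3519]
H = -((25/54)·log₂(25/54) + (10/54)·log₂(10/54) + (19/54)·log₂(19/54))
  = 1.4951 bits

1.4951 bits


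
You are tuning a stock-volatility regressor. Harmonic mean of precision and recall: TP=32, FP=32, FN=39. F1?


Precision = 32/64 = 0.5
Recall = 32/71 = 0.4507
F1 = 2·P·R/(P+R) = 2·TP/(2·TP+FP+FN) = 64/(64+32+39) = 64/135 = 0.4741

0.4741


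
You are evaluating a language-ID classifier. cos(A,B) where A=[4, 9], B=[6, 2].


A·B = 4·6 + 9·2 = 42
‖A‖ = √97 = 9.8489, ‖B‖ = √40 = 6.3246
cos = 42/(√97·√40) = 42/√3880 = 0.6743

0.6743


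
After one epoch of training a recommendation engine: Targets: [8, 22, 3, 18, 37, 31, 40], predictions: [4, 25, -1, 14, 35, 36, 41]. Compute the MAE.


Absolute errors: |8-4|=4, |22-25|=3, |3+ 1|=4, |18-14|=4, |37-35|=2, |31-36|=5, |40-41|=1
Sum = 23
MAE = 23/7 = 23/7

23/7


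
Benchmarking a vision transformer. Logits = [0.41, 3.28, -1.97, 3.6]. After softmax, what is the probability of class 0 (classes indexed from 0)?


Exponentials: e^0.41=1.5068, e^3.28=26.5758, e^-1.97=0.1395, e^3.6=36.5982
Sum = 64.8203
Softmax = [0.0232, 0.41, 0.0022, 0.5646]
p[0] = 1.5068/64.8203 = 0.0232

0.0232


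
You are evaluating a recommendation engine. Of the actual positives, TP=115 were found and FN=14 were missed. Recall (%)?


Recall = TP/(TP+FN)
= 115/(115+14)
= 115/129 = 89.15%

89.15%


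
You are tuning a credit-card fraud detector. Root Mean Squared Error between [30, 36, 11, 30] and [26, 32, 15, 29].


MSE = 49/4 = 12.25
RMSE = √(49/4) = 3.5

3.5


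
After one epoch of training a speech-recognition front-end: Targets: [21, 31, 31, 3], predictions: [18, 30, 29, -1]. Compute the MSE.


Squared errors: (21-18)²=9, (31-30)²=1, (31-29)²=4, (3+ 1)²=16
Sum = 30
MSE = 30/4 = 15/2

15/2


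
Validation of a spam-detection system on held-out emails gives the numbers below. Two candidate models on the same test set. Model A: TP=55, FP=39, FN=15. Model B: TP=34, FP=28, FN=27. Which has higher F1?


Model A: P=55/94=0.5851, R=55/70=0.7857, F1=2PR/(P+R)=2TP/(2TP+FP+FN)=110/164=0.6707
Model B: P=34/62=0.5484, R=34/61=0.5574, F1=2PR/(P+R)=2TP/(2TP+FP+FN)=68/123=0.5528
0.6707 > 0.5528 → Model A

Model A


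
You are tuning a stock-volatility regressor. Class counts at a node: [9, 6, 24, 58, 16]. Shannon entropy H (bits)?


Probabilities: [9/113, 6/113, 24/113, 58/113, 16/113] ≈ [0.0796, 0.0531, 0.2124, 0.5133, 0.1416]
H = -((9/113)·log₂(9/113) + (6/113)·log₂(6/113) + (24/113)·log₂(24/113) + (58/113)·log₂(58/113) + (16/113)·log₂(16/113))
  = 1.8835 bits

1.8835 bits


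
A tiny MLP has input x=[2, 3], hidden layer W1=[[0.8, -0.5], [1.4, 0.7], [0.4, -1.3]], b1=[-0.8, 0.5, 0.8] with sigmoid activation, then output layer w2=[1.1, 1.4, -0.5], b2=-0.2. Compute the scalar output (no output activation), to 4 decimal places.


z1[0] = (0.8)·(2) + (-0.5)·(3) - 0.8 = -0.7
z1[1] = (1.4)·(2) + (0.7)·(3) + 0.5 = 5.4
z1[2] = (0.4)·(2) + (-1.3)·(3) + 0.8 = -2.3
h = sigmoid(z1) = [0.3318, 0.9955, 0.0911]
output = (1.1)·(0.3318) + (1.4)·(0.9955) + (-0.5)·(0.0911) - 0.2 = 1.5131

1.5131


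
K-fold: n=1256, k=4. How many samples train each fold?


Fold size = 1256/4 = 314
Training per fold = 1256 - 314 = 942

942


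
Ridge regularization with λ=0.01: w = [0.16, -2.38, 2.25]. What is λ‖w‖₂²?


‖w‖₂² = (0.16)² + (-2.38)² + (2.25)²
     = 0.0256 + 5.6644 + 5.0625
     = 10.7525
λ·‖w‖₂² = 0.01·10.7525 = 0.107525

0.107525


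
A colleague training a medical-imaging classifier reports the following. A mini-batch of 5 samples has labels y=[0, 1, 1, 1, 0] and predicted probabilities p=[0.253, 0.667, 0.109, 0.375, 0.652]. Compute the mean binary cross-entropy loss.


L[0] = -ln(1-0.253) = -ln(0.747) = 0.2917
L[1] = -ln(0.667) = 0.405
L[2] = -ln(0.109) = 2.2164
L[3] = -ln(0.375) = 0.9808
L[4] = -ln(1-0.652) = -ln(0.348) = 1.0556
mean = (0.2917 + 0.405 + 2.2164 + 0.9808 + 1.0556)/5 = 0.9899

0.9899


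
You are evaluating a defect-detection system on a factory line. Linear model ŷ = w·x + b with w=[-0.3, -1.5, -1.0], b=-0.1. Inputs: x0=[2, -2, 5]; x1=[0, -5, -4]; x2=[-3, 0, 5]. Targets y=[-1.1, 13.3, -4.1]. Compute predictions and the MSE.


ŷ0 = (-0.3)·(2) + (-1.5)·(-2) + (-1.0)·(5) - 0.1 = -2.7
ŷ1 = (-0.3)·(0) + (-1.5)·(-5) + (-1.0)·(-4) - 0.1 = 11.4
ŷ2 = (-0.3)·(-3) + (-1.5)·(0) + (-1.0)·(5) - 0.1 = -4.2
errors² = [2.56, 3.61, 0.01]
MSE = 6.1800/3 = 2.06

2.06


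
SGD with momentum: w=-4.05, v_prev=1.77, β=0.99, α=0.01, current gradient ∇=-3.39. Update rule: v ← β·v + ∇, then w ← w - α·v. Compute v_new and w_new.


v_new = 0.99·1.77 - 3.39 = 1.7523 - 3.39 = -1.6377
w_new = -4.05 - 0.01·-1.6377 = -4.05 + 0.016377 = -4.033623

v_new=-1.6377, w_new=-4.033623


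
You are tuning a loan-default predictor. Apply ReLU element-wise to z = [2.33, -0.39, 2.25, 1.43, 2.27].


ReLU(2.33) = max(0, 2.33) = 2.33
ReLU(-0.39) = max(0, -0.39) = 0.0
ReLU(2.25) = max(0, 2.25) = 2.25
ReLU(1.43) = max(0, 1.43) = 1.43
ReLU(2.27) = max(0, 2.27) = 2.27
result = [2.33, 0.0, 2.25, 1.43, 2.27]

[2.33, 0.0, 2.25, 1.43, 2.27]


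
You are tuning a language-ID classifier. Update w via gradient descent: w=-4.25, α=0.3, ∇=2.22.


w_new = w - α·∇
= -4.25 - 0.3·2.22
= -4.25 - 0.666
= -4.916

-4.916


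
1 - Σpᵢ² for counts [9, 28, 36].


Probabilities: [9/73, 28/73, 36/73] ≈ [0.1233, 0.3836, 0.4932]
Σpᵢ² = (81 + 784 + 1296)/73² = 2161/5329
Gini = 1 - Σpᵢ² = 1 - 2161/5329 = 0.5945

0.5945


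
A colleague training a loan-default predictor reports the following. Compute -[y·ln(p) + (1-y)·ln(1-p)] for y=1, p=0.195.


BCE = -[y·ln(p) + (1-y)·ln(1-p)]
= -1·ln(0.195) - 0
= -ln(0.195) = 1.6348

1.6348


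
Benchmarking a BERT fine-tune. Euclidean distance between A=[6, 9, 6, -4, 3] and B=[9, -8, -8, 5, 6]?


d = √((6-9)² + (9+ 8)² + (6+ 8)² + (-4-5)² + (3-6)²)
  = √(9 + 289 + 196 + 81 + 9)
  = √584 = 24.1661

24.1661


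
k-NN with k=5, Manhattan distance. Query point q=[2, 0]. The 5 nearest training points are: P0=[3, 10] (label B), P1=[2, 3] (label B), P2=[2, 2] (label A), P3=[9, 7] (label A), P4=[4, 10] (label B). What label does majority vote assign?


d(q,P0) = 11  (label B)
d(q,P1) = 3  (label B)
d(q,P2) = 2  (label A)
d(q,P3) = 14  (label A)
d(q,P4) = 12  (label B)
Votes: A=2, B=3
Majority → B

B


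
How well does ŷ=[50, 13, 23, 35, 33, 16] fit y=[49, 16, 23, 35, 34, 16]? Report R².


ȳ = 28.8333
SS_res = Σ(y-ŷ)² = 11
SS_tot = Σ(y-ȳ)² = 834.83
R² = 1 - SS_res/SS_tot = 1 - 0.0132 = 0.9868

0.9868


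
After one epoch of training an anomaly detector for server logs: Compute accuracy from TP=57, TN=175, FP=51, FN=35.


Accuracy = (TP+TN)/(TP+TN+FP+FN)
= (57+175)/(318)
= 232/318 = 72.96%

72.96%


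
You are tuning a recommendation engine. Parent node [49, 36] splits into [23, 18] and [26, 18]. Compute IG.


Parent = [49, 36], H_parent = 0.9831
H_left = 0.9892 (n=41), H_right = 0.976 (n=44)
H_children = (41/85)·0.9892 + (44/85)·0.976 = 0.9824
IG = 0.9831 - 0.9824 = 0.0007

0.0007


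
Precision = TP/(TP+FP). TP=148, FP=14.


Precision = TP/(TP+FP)
= 148/(148+14)
= 148/162 = 91.36%

91.36%


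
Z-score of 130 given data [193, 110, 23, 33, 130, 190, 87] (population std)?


μ = 109.4286, σ = 62.9214
z = (130 - 109.4286)/62.9214 = 0.3269

0.3269


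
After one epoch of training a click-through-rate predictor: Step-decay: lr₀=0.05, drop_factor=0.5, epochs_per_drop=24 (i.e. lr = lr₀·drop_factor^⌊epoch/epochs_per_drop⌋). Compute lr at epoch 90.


n_drops = ⌊90/24⌋ = 3
lr = 0.05·0.5^3 = 0.05·0.125 = 0.00625

0.00625


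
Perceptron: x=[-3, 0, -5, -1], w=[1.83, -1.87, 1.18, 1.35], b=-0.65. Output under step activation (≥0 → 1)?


z = (-3)·(1.83) + (0)·(-1.87) + (-5)·(1.18) + (-1)·(1.35) - 0.65
  = -13.39
step(z) = 0 (z<0)

0


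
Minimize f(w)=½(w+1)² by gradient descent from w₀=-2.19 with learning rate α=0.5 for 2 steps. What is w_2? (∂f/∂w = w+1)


step 1: grad = -2.19+1 = -1.19; w = -2.19 - 0.5·(-1.19) = -1.595
step 2: grad = -1.595+1 = -0.595; w = -1.595 - 0.5·(-0.595) = -1.2975

-1.2975


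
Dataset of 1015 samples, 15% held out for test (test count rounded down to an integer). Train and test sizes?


Test = ⌊1015·15/100⌋ = 152
Train = 1015 - 152 = 863

Train: 863, Test: 152


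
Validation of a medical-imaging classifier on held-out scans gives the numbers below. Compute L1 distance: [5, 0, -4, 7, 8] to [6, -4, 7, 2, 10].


d = |5-6| + |0+ 4| + |-4-7| + |7-2| + |8-10|
  = 1 + 4 + 11 + 5 + 2
  = 23

23


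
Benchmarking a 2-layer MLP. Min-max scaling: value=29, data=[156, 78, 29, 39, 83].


min=29, max=156
(29-29)/(156-29) = 0/127 = 0.0

0.0


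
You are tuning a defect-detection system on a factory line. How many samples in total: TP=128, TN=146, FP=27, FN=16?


Total = TP + TN + FP + FN
= 128 + 146 + 27 + 16
= 317
(Predicted positive: 155, predicted negative: 162)

317


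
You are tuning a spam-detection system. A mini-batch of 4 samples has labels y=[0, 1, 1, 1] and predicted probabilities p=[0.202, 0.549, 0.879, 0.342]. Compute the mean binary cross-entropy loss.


L[0] = -ln(1-0.202) = -ln(0.798) = 0.2256
L[1] = -ln(0.549) = 0.5997
L[2] = -ln(0.879) = 0.129
L[3] = -ln(0.342) = 1.0729
mean = (0.2256 + 0.5997 + 0.129 + 1.0729)/4 = 0.5068

0.5068


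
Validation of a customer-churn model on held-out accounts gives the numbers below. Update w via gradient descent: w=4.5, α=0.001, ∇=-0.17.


w_new = w - α·∇
= 4.5 - 0.001·-0.17
= 4.5 + 0.00017
= 4.50017

4.50017


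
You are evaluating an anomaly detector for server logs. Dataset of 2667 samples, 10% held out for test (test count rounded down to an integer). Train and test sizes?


Test = ⌊2667·10/100⌋ = 266
Train = 2667 - 266 = 2401

Train: 2401, Test: 266


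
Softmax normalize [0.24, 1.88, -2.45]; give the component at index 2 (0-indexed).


Exponentials: e^0.24=1.2712, e^1.88=6.5535, e^-2.45=0.0863
Sum = 7.911
Softmax = [0.1607, 0.8284, 0.0109]
p[2] = 0.0863/7.911 = 0.0109

0.0109


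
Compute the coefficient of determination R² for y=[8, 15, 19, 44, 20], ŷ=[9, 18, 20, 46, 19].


ȳ = 21.2
SS_res = Σ(y-ŷ)² = 16
SS_tot = Σ(y-ȳ)² = 738.8
R² = 1 - SS_res/SS_tot = 1 - 0.0217 = 0.9783

0.9783


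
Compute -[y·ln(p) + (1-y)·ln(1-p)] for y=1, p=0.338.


BCE = -[y·ln(p) + (1-y)·ln(1-p)]
= -1·ln(0.338) - 0
= -ln(0.338) = 1.0847

1.0847


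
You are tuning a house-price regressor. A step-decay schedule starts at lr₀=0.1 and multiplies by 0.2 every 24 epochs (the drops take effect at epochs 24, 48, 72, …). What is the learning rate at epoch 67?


n_drops = ⌊67/24⌋ = 2
lr = 0.1·0.2^2 = 0.1·0.04 = 0.004

0.004


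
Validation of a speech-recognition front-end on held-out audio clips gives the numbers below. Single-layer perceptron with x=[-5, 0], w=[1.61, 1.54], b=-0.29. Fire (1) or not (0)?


z = (-5)·(1.61) + (0)·(1.54) - 0.29
  = -8.34
step(z) = 0 (z<0)

0


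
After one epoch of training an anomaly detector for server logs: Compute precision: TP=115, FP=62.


Precision = TP/(TP+FP)
= 115/(115+62)
= 115/177 = 64.97%

64.97%


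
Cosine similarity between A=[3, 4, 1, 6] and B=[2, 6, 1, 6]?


A·B = 3·2 + 4·6 + 1·1 + 6·6 = 67
‖A‖ = √62 = 7.874, ‖B‖ = √77 = 8.775
cos = 67/(√62·√77) = 67/√4774 = 0.9697

0.9697


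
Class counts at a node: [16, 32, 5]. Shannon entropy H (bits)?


Probabilities: [16/53, 32/53, 5/53] ≈ [0.3019, 0.6038, 0.0943]
H = -((16/53)·log₂(16/53) + (32/53)·log₂(32/53) + (5/53)·log₂(5/53))
  = 1.2825 bits

1.2825 bits
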